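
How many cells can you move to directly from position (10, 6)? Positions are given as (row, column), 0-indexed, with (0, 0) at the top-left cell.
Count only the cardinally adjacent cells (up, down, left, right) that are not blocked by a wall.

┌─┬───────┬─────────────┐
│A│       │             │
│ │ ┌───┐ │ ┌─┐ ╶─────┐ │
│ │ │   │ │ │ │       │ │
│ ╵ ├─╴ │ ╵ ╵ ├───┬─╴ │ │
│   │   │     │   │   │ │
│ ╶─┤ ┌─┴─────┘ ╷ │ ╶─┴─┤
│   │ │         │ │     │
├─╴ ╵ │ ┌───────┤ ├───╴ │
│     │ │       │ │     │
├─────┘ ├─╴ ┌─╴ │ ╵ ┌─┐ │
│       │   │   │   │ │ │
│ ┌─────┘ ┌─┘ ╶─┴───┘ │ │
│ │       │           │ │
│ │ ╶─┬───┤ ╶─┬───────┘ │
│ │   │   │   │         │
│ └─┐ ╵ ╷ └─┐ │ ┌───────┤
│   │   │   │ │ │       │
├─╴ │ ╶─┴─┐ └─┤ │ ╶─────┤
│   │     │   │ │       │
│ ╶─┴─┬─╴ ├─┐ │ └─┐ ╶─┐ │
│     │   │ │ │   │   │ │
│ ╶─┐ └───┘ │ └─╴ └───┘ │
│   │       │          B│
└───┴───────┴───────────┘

Checking passable neighbors of (10, 6):
Neighbors: (9, 6), (11, 6)
Count: 2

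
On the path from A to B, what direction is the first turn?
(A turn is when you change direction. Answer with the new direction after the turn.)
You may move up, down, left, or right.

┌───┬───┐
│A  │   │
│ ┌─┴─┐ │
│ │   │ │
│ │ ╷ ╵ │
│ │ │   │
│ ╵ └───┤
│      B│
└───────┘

Directions: down, down, down, right, right, right
First turn direction: right

Solution:

┌───┬───┐
│A  │   │
│ ┌─┴─┐ │
│↓│   │ │
│ │ ╷ ╵ │
│↓│ │   │
│ ╵ └───┤
│↳ → → B│
└───────┘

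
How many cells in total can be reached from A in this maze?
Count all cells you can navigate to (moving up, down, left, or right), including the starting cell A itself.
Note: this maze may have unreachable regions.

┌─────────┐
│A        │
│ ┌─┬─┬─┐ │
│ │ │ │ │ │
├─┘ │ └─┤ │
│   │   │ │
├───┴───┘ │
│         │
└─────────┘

Using BFS/flood-fill to find all reachable cells from A:
Maze size: 4 × 5 = 20 total cells
7 cell(s) are walled off and cannot be reached from A.
Reachable cells: 13

Reachable region (· marks reachable cells):

┌─────────┐
│A · · · ·│
│ ┌─┬─┬─┐ │
│·│ │ │ │·│
├─┘ │ └─┤ │
│   │   │·│
├───┴───┘ │
│· · · · ·│
└─────────┘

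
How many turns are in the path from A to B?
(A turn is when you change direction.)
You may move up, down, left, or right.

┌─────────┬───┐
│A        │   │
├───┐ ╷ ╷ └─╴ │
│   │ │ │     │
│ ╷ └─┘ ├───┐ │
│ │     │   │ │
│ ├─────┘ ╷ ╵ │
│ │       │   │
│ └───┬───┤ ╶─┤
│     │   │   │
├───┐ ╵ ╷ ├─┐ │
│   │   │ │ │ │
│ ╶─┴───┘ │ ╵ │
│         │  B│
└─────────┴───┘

Directions: right, right, right, right, down, right, right, down, down, left, down, right, down, down
Number of turns: 7

Solution:

┌─────────┬───┐
│A → → → ↓│   │
├───┐ ╷ ╷ └─╴ │
│   │ │ │↳ → ↓│
│ ╷ └─┘ ├───┐ │
│ │     │   │↓│
│ ├─────┘ ╷ ╵ │
│ │       │↓ ↲│
│ └───┬───┤ ╶─┤
│     │   │↳ ↓│
├───┐ ╵ ╷ ├─┐ │
│   │   │ │ │↓│
│ ╶─┴───┘ │ ╵ │
│         │  B│
└─────────┴───┘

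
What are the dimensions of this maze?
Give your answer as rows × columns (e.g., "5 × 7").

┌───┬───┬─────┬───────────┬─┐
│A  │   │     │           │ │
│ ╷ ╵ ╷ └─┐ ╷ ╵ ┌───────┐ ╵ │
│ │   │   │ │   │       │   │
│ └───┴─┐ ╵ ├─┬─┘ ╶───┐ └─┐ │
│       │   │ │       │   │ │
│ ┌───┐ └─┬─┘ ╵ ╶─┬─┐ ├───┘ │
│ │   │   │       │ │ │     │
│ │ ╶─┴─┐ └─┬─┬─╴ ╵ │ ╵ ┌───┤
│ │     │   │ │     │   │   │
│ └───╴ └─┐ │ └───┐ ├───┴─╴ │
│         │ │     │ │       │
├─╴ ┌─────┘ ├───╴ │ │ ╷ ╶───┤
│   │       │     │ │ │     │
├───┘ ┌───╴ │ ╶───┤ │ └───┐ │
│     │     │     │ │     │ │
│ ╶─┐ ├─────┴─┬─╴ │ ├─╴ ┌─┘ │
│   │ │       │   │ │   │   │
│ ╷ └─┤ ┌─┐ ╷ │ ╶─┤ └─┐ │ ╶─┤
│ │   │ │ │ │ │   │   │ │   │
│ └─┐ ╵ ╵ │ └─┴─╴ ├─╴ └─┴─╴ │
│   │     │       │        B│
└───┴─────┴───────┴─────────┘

Counting the maze dimensions:
Rows (vertical): 11
Columns (horizontal): 14
Dimensions: 11 × 14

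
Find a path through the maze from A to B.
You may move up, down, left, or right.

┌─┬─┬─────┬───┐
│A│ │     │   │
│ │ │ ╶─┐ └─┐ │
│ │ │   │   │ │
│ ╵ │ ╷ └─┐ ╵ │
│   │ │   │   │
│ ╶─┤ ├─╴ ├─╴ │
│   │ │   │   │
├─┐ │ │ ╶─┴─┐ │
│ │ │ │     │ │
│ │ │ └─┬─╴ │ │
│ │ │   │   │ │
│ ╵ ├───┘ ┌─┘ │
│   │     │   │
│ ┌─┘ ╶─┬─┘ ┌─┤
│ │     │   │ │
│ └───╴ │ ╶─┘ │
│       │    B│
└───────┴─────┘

Finding the shortest path through the maze:
Path length: 46 steps
Directions: down → down → down → right → down → down → down → left → down → down → right → right → right → up → left → up → right → right → up → right → up → left → left → up → right → up → left → up → left → up → right → right → down → right → down → right → down → down → down → down → left → down → left → down → right → right

Solution:

┌─┬─┬─────┬───┐
│A│ │↱ → ↓│   │
│ │ │ ╶─┐ └─┐ │
│↓│ │↑ ↰│↳ ↓│ │
│ ╵ │ ╷ └─┐ ╵ │
│↓  │ │↑ ↰│↳ ↓│
│ ╶─┤ ├─╴ ├─╴ │
│↳ ↓│ │↱ ↑│  ↓│
├─┐ │ │ ╶─┴─┐ │
│ │↓│ │↑ ← ↰│↓│
│ │ │ └─┬─╴ │ │
│ │↓│   │↱ ↑│↓│
│ ╵ ├───┘ ┌─┘ │
│↓ ↲│↱ → ↑│↓ ↲│
│ ┌─┘ ╶─┬─┘ ┌─┤
│↓│  ↑ ↰│↓ ↲│ │
│ └───╴ │ ╶─┘ │
│↳ → → ↑│↳ → B│
└───────┴─────┘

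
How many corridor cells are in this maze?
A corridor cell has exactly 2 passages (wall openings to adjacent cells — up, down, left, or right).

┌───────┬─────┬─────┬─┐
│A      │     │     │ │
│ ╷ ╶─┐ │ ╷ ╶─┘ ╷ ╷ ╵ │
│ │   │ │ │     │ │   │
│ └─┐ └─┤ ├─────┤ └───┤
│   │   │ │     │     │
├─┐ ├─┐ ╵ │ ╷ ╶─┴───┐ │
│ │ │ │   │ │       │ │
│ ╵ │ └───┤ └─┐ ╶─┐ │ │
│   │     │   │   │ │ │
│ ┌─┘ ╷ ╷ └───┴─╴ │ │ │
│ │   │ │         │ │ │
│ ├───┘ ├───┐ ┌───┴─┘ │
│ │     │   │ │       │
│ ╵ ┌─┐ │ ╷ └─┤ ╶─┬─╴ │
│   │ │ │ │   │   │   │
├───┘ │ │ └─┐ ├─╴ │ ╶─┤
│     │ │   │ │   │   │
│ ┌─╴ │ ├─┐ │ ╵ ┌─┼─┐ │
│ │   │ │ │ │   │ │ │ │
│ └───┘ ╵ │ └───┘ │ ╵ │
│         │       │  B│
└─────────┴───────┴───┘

Counting cells with exactly 2 passages:
Total corridor cells: 93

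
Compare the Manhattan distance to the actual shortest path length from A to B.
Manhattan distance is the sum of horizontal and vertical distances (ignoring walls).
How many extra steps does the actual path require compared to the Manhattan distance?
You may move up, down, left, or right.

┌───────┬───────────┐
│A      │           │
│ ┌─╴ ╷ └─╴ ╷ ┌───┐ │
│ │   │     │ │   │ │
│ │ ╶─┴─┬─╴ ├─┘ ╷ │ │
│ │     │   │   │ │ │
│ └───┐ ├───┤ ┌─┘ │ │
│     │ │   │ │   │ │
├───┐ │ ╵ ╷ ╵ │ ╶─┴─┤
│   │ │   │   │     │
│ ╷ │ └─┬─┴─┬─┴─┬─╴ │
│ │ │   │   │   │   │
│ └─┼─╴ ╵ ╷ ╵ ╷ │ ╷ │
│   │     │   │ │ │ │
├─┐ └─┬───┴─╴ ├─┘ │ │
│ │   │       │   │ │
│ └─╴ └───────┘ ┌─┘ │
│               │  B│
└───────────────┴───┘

Manhattan distance: |8 - 0| + |9 - 0| = 17
Actual path length: 29
Extra steps: 29 - 17 = 12

Solution:

┌───────┬───────────┐
│A → ↓  │           │
│ ┌─╴ ╷ └─╴ ╷ ┌───┐ │
│ │↓ ↲│     │ │↱ ↓│ │
│ │ ╶─┴─┬─╴ ├─┘ ╷ │ │
│ │↳ → ↓│   │↱ ↑│↓│ │
│ └───┐ ├───┤ ┌─┘ │ │
│     │↓│↱ ↓│↑│↓ ↲│ │
├───┐ │ ╵ ╷ ╵ │ ╶─┴─┤
│   │ │↳ ↑│↳ ↑│↳ → ↓│
│ ╷ │ └─┬─┴─┬─┴─┬─╴ │
│ │ │   │   │   │  ↓│
│ └─┼─╴ ╵ ╷ ╵ ╷ │ ╷ │
│   │     │   │ │ │↓│
├─┐ └─┬───┴─╴ ├─┘ │ │
│ │   │       │   │↓│
│ └─╴ └───────┘ ┌─┘ │
│               │  B│
└───────────────┴───┘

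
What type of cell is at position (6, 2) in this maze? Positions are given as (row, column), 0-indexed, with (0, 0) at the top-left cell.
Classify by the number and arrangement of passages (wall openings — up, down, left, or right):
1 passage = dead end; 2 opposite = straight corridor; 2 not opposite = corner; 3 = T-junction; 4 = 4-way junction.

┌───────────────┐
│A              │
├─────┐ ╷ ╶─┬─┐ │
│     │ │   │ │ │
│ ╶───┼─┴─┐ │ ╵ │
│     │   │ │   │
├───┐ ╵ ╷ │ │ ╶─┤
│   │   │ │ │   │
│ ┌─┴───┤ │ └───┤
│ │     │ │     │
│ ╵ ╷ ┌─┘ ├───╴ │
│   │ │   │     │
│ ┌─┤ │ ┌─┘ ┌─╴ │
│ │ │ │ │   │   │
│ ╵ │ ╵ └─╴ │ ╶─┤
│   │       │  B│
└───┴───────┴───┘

Checking cell at (6, 2):
Number of passages: 2
Cell type: straight corridor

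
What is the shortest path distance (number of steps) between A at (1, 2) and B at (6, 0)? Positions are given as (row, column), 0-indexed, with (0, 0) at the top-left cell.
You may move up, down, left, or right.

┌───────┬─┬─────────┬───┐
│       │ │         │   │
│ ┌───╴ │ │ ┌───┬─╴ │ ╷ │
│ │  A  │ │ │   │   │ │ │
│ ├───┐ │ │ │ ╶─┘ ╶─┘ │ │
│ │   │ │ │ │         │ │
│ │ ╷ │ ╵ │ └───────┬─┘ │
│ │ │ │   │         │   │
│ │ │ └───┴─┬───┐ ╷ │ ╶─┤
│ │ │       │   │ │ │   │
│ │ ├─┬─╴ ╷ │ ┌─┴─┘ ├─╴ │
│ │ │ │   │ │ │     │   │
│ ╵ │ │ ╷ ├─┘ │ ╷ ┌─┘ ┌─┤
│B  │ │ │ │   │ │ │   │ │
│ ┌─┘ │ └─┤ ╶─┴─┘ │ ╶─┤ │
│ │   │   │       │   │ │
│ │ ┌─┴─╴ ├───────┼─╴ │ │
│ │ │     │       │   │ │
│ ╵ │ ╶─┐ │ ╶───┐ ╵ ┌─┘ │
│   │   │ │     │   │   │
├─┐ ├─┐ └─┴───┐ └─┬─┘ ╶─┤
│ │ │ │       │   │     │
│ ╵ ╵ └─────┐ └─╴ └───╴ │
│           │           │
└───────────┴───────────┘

Finding path from (1, 2) to (6, 0):
Path: (1,2) → (1,3) → (0,3) → (0,2) → (0,1) → (0,0) → (1,0) → (2,0) → (3,0) → (4,0) → (5,0) → (6,0)
Distance: 11 steps

Solution:

┌───────┬─┬─────────┬───┐
│↓ ← ← ↰│ │         │   │
│ ┌───╴ │ │ ┌───┬─╴ │ ╷ │
│↓│  A ↑│ │ │   │   │ │ │
│ ├───┐ │ │ │ ╶─┘ ╶─┘ │ │
│↓│   │ │ │ │         │ │
│ │ ╷ │ ╵ │ └───────┬─┘ │
│↓│ │ │   │         │   │
│ │ │ └───┴─┬───┐ ╷ │ ╶─┤
│↓│ │       │   │ │ │   │
│ │ ├─┬─╴ ╷ │ ┌─┴─┘ ├─╴ │
│↓│ │ │   │ │ │     │   │
│ ╵ │ │ ╷ ├─┘ │ ╷ ┌─┘ ┌─┤
│B  │ │ │ │   │ │ │   │ │
│ ┌─┘ │ └─┤ ╶─┴─┘ │ ╶─┤ │
│ │   │   │       │   │ │
│ │ ┌─┴─╴ ├───────┼─╴ │ │
│ │ │     │       │   │ │
│ ╵ │ ╶─┐ │ ╶───┐ ╵ ┌─┘ │
│   │   │ │     │   │   │
├─┐ ├─┐ └─┴───┐ └─┬─┘ ╶─┤
│ │ │ │       │   │     │
│ ╵ ╵ └─────┐ └─╴ └───╴ │
│           │           │
└───────────┴───────────┘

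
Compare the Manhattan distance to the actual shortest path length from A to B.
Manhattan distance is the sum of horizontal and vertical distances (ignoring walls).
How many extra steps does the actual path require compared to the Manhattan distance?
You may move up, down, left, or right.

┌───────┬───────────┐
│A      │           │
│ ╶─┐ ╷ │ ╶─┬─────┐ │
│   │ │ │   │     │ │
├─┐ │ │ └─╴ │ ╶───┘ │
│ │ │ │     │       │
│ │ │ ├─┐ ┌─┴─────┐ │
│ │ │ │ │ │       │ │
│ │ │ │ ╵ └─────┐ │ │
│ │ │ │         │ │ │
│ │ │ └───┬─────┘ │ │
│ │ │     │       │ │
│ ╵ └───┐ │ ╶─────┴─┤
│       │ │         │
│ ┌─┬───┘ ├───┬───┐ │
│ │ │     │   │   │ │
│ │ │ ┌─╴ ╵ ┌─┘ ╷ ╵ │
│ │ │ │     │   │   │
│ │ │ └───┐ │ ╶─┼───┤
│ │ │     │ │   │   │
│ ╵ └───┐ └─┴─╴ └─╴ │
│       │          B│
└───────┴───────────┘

Manhattan distance: |10 - 0| + |9 - 0| = 19
Actual path length: 23
Extra steps: 23 - 19 = 4

Solution:

┌───────┬───────────┐
│A → ↓  │           │
│ ╶─┐ ╷ │ ╶─┬─────┐ │
│   │↓│ │   │     │ │
├─┐ │ │ └─╴ │ ╶───┘ │
│ │ │↓│     │       │
│ │ │ ├─┐ ┌─┴─────┐ │
│ │ │↓│ │ │       │ │
│ │ │ │ ╵ └─────┐ │ │
│ │ │↓│         │ │ │
│ │ │ └───┬─────┘ │ │
│ │ │↳ → ↓│       │ │
│ ╵ └───┐ │ ╶─────┴─┤
│       │↓│         │
│ ┌─┬───┘ ├───┬───┐ │
│ │ │↓ ← ↲│   │   │ │
│ │ │ ┌─╴ ╵ ┌─┘ ╷ ╵ │
│ │ │↓│     │   │   │
│ │ │ └───┐ │ ╶─┼───┤
│ │ │↳ → ↓│ │   │   │
│ ╵ └───┐ └─┴─╴ └─╴ │
│       │↳ → → → → B│
└───────┴───────────┘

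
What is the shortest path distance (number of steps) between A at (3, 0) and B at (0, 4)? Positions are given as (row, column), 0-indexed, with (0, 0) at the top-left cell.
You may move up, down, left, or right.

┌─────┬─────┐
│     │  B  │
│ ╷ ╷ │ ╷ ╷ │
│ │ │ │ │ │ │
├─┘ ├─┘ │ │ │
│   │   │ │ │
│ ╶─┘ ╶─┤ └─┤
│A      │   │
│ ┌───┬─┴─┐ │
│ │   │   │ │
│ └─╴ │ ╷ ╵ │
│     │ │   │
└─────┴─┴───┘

Finding path from (3, 0) to (0, 4):
Path: (3,0) → (3,1) → (3,2) → (2,2) → (2,3) → (1,3) → (0,3) → (0,4)
Distance: 7 steps

Solution:

┌─────┬─────┐
│     │↱ B  │
│ ╷ ╷ │ ╷ ╷ │
│ │ │ │↑│ │ │
├─┘ ├─┘ │ │ │
│   │↱ ↑│ │ │
│ ╶─┘ ╶─┤ └─┤
│A → ↑  │   │
│ ┌───┬─┴─┐ │
│ │   │   │ │
│ └─╴ │ ╷ ╵ │
│     │ │   │
└─────┴─┴───┘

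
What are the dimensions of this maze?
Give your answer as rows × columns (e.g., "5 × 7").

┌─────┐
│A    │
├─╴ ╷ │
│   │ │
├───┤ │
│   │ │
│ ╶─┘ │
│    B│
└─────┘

Counting the maze dimensions:
Rows (vertical): 4
Columns (horizontal): 3
Dimensions: 4 × 3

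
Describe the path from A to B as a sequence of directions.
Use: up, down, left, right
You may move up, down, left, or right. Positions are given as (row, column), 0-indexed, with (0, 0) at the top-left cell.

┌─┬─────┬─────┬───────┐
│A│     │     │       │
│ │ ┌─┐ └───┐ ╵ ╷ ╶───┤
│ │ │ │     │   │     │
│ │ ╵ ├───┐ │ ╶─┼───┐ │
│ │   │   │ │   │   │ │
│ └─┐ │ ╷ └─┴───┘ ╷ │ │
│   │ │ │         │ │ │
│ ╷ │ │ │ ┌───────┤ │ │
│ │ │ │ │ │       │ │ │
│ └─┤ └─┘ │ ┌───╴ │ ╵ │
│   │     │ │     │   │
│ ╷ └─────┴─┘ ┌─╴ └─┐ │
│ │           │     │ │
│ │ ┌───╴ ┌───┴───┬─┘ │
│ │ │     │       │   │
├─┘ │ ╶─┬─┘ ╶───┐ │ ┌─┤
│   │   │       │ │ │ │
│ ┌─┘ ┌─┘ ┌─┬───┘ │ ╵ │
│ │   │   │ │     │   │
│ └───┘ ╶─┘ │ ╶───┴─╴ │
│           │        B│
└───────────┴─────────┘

Finding the path and converting it to directions:
Path through cells: (0,0) → (1,0) → (2,0) → (3,0) → (4,0) → (5,0) → (5,1) → (6,1) → (7,1) → (8,1) → (8,0) → (9,0) → (10,0) → (10,1) → (10,2) → (10,3) → (9,3) → (9,4) → (8,4) → (8,5) → (7,5) → (7,6) → (7,7) → (7,8) → (8,8) → (9,8) → (9,7) → (9,6) → (10,6) → (10,7) → (10,8) → (10,9) → (10,10)
Directions: down, down, down, down, down, right, down, down, down, left, down, down, right, right, right, up, right, up, right, up, right, right, right, down, down, left, left, down, right, right, right, right

Solution:

┌─┬─────┬─────┬───────┐
│A│     │     │       │
│ │ ┌─┐ └───┐ ╵ ╷ ╶───┤
│↓│ │ │     │   │     │
│ │ ╵ ├───┐ │ ╶─┼───┐ │
│↓│   │   │ │   │   │ │
│ └─┐ │ ╷ └─┴───┘ ╷ │ │
│↓  │ │ │         │ │ │
│ ╷ │ │ │ ┌───────┤ │ │
│↓│ │ │ │ │       │ │ │
│ └─┤ └─┘ │ ┌───╴ │ ╵ │
│↳ ↓│     │ │     │   │
│ ╷ └─────┴─┘ ┌─╴ └─┐ │
│ │↓          │     │ │
│ │ ┌───╴ ┌───┴───┬─┘ │
│ │↓│     │↱ → → ↓│   │
├─┘ │ ╶─┬─┘ ╶───┐ │ ┌─┤
│↓ ↲│   │↱ ↑    │↓│ │ │
│ ┌─┘ ┌─┘ ┌─┬───┘ │ ╵ │
│↓│   │↱ ↑│ │↓ ← ↲│   │
│ └───┘ ╶─┘ │ ╶───┴─╴ │
│↳ → → ↑    │↳ → → → B│
└───────────┴─────────┘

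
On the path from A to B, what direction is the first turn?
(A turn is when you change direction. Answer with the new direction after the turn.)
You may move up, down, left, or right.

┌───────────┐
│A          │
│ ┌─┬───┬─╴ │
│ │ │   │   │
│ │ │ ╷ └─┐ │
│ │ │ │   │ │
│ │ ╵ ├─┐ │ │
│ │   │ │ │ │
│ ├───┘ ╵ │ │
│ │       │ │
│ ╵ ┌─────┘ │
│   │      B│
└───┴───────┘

Directions: right, right, right, right, right, down, down, down, down, down
First turn direction: down

Solution:

┌───────────┐
│A → → → → ↓│
│ ┌─┬───┬─╴ │
│ │ │   │  ↓│
│ │ │ ╷ └─┐ │
│ │ │ │   │↓│
│ │ ╵ ├─┐ │ │
│ │   │ │ │↓│
│ ├───┘ ╵ │ │
│ │       │↓│
│ ╵ ┌─────┘ │
│   │      B│
└───┴───────┘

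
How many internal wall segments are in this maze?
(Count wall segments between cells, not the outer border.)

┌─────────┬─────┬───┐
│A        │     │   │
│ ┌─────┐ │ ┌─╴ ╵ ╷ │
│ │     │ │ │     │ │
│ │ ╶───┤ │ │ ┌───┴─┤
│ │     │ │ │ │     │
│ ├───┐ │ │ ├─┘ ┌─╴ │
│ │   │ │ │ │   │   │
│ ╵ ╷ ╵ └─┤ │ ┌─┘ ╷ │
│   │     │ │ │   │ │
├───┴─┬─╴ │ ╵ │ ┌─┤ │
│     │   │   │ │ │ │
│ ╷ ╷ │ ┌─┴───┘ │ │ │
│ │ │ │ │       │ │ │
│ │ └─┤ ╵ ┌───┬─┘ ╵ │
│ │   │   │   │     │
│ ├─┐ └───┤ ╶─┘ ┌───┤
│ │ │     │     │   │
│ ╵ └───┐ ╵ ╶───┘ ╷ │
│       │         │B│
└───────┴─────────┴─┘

Counting internal wall segments:
Total internal walls: 81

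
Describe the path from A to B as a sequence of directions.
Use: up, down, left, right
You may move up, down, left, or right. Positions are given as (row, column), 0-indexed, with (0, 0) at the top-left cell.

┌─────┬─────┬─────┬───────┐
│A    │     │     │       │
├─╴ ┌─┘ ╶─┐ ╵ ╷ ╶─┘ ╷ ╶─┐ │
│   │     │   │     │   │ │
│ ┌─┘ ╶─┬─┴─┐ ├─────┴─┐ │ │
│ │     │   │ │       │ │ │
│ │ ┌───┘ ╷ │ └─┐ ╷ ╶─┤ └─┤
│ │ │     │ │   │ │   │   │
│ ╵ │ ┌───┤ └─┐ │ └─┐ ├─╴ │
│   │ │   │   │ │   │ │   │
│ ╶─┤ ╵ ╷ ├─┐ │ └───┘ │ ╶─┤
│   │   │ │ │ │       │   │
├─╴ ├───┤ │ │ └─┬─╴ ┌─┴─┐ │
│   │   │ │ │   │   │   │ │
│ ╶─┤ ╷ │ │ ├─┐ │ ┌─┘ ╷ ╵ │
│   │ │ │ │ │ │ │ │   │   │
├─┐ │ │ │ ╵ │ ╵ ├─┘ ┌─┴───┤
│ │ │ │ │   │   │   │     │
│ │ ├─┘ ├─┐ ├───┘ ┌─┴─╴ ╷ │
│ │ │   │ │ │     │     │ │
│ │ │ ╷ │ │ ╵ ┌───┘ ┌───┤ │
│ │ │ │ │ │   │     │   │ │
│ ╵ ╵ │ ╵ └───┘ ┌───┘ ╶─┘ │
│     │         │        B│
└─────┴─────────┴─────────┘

Finding the path and converting it to directions:
Path through cells: (0,0) → (0,1) → (1,1) → (1,0) → (2,0) → (3,0) → (4,0) → (5,0) → (5,1) → (6,1) → (6,0) → (7,0) → (7,1) → (8,1) → (9,1) → (10,1) → (11,1) → (11,2) → (10,2) → (9,2) → (9,3) → (10,3) → (11,3) → (11,4) → (11,5) → (11,6) → (11,7) → (10,7) → (10,8) → (10,9) → (9,9) → (9,10) → (9,11) → (8,11) → (8,12) → (9,12) → (10,12) → (11,12)
Directions: right, down, left, down, down, down, down, right, down, left, down, right, down, down, down, down, right, up, up, right, down, down, right, right, right, right, up, right, right, up, right, right, up, right, down, down, down

Solution:

┌─────┬─────┬─────┬───────┐
│A ↓  │     │     │       │
├─╴ ┌─┘ ╶─┐ ╵ ╷ ╶─┘ ╷ ╶─┐ │
│↓ ↲│     │   │     │   │ │
│ ┌─┘ ╶─┬─┴─┐ ├─────┴─┐ │ │
│↓│     │   │ │       │ │ │
│ │ ┌───┘ ╷ │ └─┐ ╷ ╶─┤ └─┤
│↓│ │     │ │   │ │   │   │
│ ╵ │ ┌───┤ └─┐ │ └─┐ ├─╴ │
│↓  │ │   │   │ │   │ │   │
│ ╶─┤ ╵ ╷ ├─┐ │ └───┘ │ ╶─┤
│↳ ↓│   │ │ │ │       │   │
├─╴ ├───┤ │ │ └─┬─╴ ┌─┴─┐ │
│↓ ↲│   │ │ │   │   │   │ │
│ ╶─┤ ╷ │ │ ├─┐ │ ┌─┘ ╷ ╵ │
│↳ ↓│ │ │ │ │ │ │ │   │   │
├─┐ │ │ │ ╵ │ ╵ ├─┘ ┌─┴───┤
│ │↓│ │ │   │   │   │  ↱ ↓│
│ │ ├─┘ ├─┐ ├───┘ ┌─┴─╴ ╷ │
│ │↓│↱ ↓│ │ │     │↱ → ↑│↓│
│ │ │ ╷ │ │ ╵ ┌───┘ ┌───┤ │
│ │↓│↑│↓│ │   │↱ → ↑│   │↓│
│ ╵ ╵ │ ╵ └───┘ ┌───┘ ╶─┘ │
│  ↳ ↑│↳ → → → ↑│        B│
└─────┴─────────┴─────────┘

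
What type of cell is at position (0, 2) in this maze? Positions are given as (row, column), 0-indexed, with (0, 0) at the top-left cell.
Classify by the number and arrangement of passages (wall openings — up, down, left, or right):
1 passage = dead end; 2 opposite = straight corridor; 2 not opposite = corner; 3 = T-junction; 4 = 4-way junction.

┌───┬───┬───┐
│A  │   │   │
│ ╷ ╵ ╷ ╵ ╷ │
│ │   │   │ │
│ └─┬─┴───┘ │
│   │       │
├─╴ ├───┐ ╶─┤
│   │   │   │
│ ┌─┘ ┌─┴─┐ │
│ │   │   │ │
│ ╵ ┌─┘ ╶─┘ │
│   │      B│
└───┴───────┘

Checking cell at (0, 2):
Number of passages: 2
Cell type: corner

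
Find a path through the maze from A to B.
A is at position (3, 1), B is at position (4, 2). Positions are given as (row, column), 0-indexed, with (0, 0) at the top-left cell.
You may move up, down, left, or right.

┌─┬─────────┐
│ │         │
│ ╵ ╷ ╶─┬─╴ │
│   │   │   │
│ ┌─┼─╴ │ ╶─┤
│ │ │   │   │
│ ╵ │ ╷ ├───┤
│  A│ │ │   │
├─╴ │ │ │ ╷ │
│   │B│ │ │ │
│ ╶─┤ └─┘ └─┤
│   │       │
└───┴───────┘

Finding the shortest path from (3, 1) to (4, 2):
Path length: 12 steps
Directions: left → up → up → right → up → right → down → right → down → left → down → down

Solution:

┌─┬─────────┐
│ │↱ ↓      │
│ ╵ ╷ ╶─┬─╴ │
│↱ ↑│↳ ↓│   │
│ ┌─┼─╴ │ ╶─┤
│↑│ │↓ ↲│   │
│ ╵ │ ╷ ├───┤
│↑ A│↓│ │   │
├─╴ │ │ │ ╷ │
│   │B│ │ │ │
│ ╶─┤ └─┘ └─┤
│   │       │
└───┴───────┘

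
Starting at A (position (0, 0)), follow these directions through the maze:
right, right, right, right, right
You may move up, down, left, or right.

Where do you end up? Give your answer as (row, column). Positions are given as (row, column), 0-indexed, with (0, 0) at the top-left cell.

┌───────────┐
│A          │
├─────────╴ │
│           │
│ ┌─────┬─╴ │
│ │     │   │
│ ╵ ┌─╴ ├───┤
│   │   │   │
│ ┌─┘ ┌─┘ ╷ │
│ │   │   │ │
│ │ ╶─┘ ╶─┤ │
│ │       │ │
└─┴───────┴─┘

Following directions step by step:
Start: (0, 0)
  right: (0, 0) → (0, 1)
  right: (0, 1) → (0, 2)
  right: (0, 2) → (0, 3)
  right: (0, 3) → (0, 4)
  right: (0, 4) → (0, 5)
Final position: (0, 5)

Path taken:

┌───────────┐
│A → → → → B│
├─────────╴ │
│           │
│ ┌─────┬─╴ │
│ │     │   │
│ ╵ ┌─╴ ├───┤
│   │   │   │
│ ┌─┘ ┌─┘ ╷ │
│ │   │   │ │
│ │ ╶─┘ ╶─┤ │
│ │       │ │
└─┴───────┴─┘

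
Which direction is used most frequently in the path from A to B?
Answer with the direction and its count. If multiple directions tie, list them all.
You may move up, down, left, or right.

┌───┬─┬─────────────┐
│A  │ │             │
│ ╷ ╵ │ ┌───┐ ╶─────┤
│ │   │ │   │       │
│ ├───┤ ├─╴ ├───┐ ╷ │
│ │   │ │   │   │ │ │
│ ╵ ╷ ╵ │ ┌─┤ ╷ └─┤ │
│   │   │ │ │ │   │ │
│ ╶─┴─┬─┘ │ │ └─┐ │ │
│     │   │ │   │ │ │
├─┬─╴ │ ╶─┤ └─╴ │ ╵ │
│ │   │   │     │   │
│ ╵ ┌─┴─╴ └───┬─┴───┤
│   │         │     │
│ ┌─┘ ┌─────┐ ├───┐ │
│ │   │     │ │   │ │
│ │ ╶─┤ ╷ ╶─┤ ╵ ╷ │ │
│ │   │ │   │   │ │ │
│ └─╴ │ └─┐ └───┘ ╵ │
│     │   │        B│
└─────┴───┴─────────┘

Directions: down, down, down, down, right, right, down, left, down, left, down, down, down, right, right, up, left, up, right, up, right, right, right, right, down, down, right, up, right, down, down, right
Counts: {'down': 13, 'right': 12, 'left': 3, 'up': 4}
Most common: down (13 times)

Solution:

┌───┬─┬─────────────┐
│A  │ │             │
│ ╷ ╵ │ ┌───┐ ╶─────┤
│↓│   │ │   │       │
│ ├───┤ ├─╴ ├───┐ ╷ │
│↓│   │ │   │   │ │ │
│ ╵ ╷ ╵ │ ┌─┤ ╷ └─┤ │
│↓  │   │ │ │ │   │ │
│ ╶─┴─┬─┘ │ │ └─┐ │ │
│↳ → ↓│   │ │   │ │ │
├─┬─╴ │ ╶─┤ └─╴ │ ╵ │
│ │↓ ↲│   │     │   │
│ ╵ ┌─┴─╴ └───┬─┴───┤
│↓ ↲│↱ → → → ↓│     │
│ ┌─┘ ┌─────┐ ├───┐ │
│↓│↱ ↑│     │↓│↱ ↓│ │
│ │ ╶─┤ ╷ ╶─┤ ╵ ╷ │ │
│↓│↑ ↰│ │   │↳ ↑│↓│ │
│ └─╴ │ └─┐ └───┘ ╵ │
│↳ → ↑│   │      ↳ B│
└─────┴───┴─────────┘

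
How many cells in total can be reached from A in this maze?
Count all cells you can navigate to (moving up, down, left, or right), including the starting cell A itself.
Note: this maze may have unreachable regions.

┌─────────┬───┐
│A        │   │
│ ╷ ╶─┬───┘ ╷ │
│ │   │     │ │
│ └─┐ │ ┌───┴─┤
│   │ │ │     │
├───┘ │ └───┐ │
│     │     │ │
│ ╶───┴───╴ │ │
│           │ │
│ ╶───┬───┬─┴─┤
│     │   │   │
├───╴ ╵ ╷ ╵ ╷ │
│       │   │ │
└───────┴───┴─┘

Using BFS/flood-fill to find all reachable cells from A:
Maze size: 7 × 7 = 49 total cells
5 cell(s) are walled off and cannot be reached from A.
Reachable cells: 44

Reachable region (· marks reachable cells):

┌─────────┬───┐
│A · · · ·│· ·│
│ ╷ ╶─┬───┘ ╷ │
│·│· ·│· · ·│·│
│ └─┐ │ ┌───┴─┤
│· ·│·│·│     │
├───┘ │ └───┐ │
│· · ·│· · ·│ │
│ ╶───┴───╴ │ │
│· · · · · ·│ │
│ ╶───┬───┬─┴─┤
│· · ·│· ·│· ·│
├───╴ ╵ ╷ ╵ ╷ │
│· · · ·│· ·│·│
└───────┴───┴─┘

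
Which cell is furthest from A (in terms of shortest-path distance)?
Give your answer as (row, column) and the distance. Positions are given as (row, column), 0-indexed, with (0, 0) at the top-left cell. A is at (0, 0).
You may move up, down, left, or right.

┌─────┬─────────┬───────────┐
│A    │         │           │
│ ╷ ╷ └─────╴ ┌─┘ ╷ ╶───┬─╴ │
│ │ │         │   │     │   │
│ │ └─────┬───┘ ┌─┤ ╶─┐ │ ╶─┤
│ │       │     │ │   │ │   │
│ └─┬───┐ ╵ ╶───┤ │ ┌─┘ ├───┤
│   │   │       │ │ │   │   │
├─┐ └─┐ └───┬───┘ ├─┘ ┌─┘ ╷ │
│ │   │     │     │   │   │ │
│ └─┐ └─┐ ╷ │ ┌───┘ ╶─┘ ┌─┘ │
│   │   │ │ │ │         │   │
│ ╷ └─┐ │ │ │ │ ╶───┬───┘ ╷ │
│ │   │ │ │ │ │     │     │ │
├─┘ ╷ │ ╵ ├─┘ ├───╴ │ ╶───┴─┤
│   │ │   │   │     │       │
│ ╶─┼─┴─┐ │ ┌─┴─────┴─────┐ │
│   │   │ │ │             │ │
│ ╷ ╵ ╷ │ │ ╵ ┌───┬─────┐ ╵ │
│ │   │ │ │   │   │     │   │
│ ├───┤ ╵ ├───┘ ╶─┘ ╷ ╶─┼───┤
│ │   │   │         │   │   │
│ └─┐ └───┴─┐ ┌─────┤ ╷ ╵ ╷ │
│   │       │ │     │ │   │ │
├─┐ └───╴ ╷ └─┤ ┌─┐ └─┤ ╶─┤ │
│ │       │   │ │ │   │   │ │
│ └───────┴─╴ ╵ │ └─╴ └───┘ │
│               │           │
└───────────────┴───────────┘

Computing BFS distances from A to all cells:
Furthest cell: (2, 8)
Distance: 62 steps

Path from A to the furthest cell:

┌─────┬─────────┬───────────┐
│A ↓  │         │↱ ↓        │
│ ╷ ╷ └─────╴ ┌─┘ ╷ ╶───┬─╴ │
│ │↓│         │↱ ↑│↳ → ↓│   │
│ │ └─────┬───┘ ┌─┤ ╶─┐ │ ╶─┤
│ │↳ → → ↓│↱ → ↑│B│   │↓│   │
│ └─┬───┐ ╵ ╶───┤ │ ┌─┘ ├───┤
│   │   │↳ ↑    │↑│ │↓ ↲│↱ ↓│
├─┐ └─┐ └───┬───┘ ├─┘ ┌─┘ ╷ │
│ │   │     │↱ → ↑│↓ ↲│↱ ↑│↓│
│ └─┐ └─┐ ╷ │ ┌───┘ ╶─┘ ┌─┘ │
│   │   │ │ │↑│    ↳ → ↑│↓ ↲│
│ ╷ └─┐ │ │ │ │ ╶───┬───┘ ╷ │
│ │   │ │ │ │↑│     │↓ ← ↲│ │
├─┘ ╷ │ ╵ ├─┘ ├───╴ │ ╶───┴─┤
│   │ │   │↱ ↑│     │↳ → → ↓│
│ ╶─┼─┴─┐ │ ┌─┴─────┴─────┐ │
│   │   │ │↑│↓ ← ← ← ← ← ↰│↓│
│ ╷ ╵ ╷ │ │ ╵ ┌───┬─────┐ ╵ │
│ │   │ │ │↑ ↲│   │     │↑ ↲│
│ ├───┤ ╵ ├───┘ ╶─┘ ╷ ╶─┼───┤
│ │   │   │         │   │   │
│ └─┐ └───┴─┐ ┌─────┤ ╷ ╵ ╷ │
│   │       │ │     │ │   │ │
├─┐ └───╴ ╷ └─┤ ┌─┐ └─┤ ╶─┤ │
│ │       │   │ │ │   │   │ │
│ └───────┴─╴ ╵ │ └─╴ └───┘ │
│               │           │
└───────────────┴───────────┘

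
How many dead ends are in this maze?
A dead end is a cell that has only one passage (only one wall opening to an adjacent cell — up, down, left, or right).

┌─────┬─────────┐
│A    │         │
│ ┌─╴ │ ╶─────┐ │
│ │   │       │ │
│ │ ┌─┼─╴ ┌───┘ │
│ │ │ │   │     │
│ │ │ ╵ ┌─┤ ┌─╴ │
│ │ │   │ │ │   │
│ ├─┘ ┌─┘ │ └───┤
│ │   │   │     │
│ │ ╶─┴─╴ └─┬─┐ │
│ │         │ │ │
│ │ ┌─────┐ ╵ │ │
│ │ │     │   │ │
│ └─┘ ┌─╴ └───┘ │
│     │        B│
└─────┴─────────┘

Checking each cell for number of passages:

Dead ends found at positions:
  (1, 6)
  (2, 2)
  (3, 1)
  (3, 4)
  (3, 6)
  (4, 3)
  (5, 6)
  (6, 1)
  (7, 3)
Total dead ends: 9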